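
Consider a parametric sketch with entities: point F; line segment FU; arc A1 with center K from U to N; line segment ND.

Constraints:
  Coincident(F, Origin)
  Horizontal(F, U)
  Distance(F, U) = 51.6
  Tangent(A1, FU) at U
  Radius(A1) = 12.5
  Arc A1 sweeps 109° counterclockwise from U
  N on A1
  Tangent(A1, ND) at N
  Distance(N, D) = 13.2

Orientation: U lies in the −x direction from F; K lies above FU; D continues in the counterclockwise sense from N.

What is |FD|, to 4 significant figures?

52.79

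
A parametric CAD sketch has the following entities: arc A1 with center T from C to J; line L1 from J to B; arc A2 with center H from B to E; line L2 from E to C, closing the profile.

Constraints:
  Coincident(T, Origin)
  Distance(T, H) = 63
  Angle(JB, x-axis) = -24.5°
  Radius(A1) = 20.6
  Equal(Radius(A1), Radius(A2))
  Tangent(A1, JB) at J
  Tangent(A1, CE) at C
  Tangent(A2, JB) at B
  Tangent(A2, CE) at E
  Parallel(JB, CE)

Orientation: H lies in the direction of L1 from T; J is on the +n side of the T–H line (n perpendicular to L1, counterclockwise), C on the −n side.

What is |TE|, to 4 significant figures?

66.28

Tangency of A1 to both parallel lines with radius 20.6 puts J and C at T ± 20.6·n: J = (8.543, 18.75), C = (-8.543, -18.75). Equal radii place B and E the same way about H: B = H + 20.6·n = (65.87, -7.380), E = H − 20.6·n = (48.78, -44.87). Then |TE| = |E − T| = 66.28.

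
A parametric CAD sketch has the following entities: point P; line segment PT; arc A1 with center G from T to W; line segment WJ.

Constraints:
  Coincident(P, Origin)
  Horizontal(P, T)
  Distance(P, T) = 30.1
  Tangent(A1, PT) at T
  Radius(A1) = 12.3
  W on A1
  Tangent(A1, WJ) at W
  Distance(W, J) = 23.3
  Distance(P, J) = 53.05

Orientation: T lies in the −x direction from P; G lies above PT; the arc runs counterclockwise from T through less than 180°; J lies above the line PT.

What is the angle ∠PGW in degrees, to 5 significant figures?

66.167°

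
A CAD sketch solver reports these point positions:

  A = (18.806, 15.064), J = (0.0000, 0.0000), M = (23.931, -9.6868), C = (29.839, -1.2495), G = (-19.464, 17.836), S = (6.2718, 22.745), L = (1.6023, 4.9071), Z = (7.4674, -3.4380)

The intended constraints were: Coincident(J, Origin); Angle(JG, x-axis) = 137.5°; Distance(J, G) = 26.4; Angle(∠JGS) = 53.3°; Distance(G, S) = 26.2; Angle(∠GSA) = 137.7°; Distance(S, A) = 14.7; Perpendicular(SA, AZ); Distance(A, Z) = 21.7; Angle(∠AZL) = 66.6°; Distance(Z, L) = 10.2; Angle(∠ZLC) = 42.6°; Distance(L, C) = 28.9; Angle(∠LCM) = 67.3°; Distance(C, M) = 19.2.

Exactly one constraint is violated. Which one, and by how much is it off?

Distance(C, M) = 19.2 — off by 8.90.

J = (0.00, 0.00) ✓; JG at 137.5° ✓; |JG| = 26.40 ✓; ∠JGS = 53.30° ✓; |GS| = 26.20 ✓; ∠GSA = 137.7° ✓; |SA| = 14.70 ✓; ∠(SA, AZ) = 90.00° ✓; |AZ| = 21.70 ✓; ∠AZL = 66.60° ✓; |ZL| = 10.20 ✓; ∠ZLC = 42.60° ✓; |LC| = 28.90 ✓; ∠LCM = 67.30° ✓; |CM| = 10.30 ✗.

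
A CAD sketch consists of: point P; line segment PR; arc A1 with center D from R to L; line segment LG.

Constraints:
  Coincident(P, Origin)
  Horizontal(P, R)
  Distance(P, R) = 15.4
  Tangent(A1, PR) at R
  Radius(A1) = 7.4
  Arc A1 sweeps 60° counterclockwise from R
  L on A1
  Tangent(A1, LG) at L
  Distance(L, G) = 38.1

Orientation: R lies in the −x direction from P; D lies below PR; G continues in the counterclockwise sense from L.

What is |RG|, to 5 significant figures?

44.662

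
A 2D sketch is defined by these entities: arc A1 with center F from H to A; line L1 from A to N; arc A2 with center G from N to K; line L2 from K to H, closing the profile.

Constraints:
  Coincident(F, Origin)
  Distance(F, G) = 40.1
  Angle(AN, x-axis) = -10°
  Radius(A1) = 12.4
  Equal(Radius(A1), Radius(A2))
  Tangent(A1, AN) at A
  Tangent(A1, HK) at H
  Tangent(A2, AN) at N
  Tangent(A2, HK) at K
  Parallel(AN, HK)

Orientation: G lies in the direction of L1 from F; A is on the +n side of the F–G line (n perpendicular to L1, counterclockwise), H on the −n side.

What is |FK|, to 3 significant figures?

42.0

The slot axis is L1's direction at -10.0°, so u = (cos -10.0°, sin -10.0°) = (0.985, -0.174) and n = (−sin -10.0°, cos -10.0°) = (0.174, 0.985). F is at the origin and G lies 40.1 along u from F, so G = 40.1·u = (39.5, -6.96). Tangency of A1 to both parallel lines with radius 12.4 puts A and H at F ± 12.4·n: A = (2.15, 12.2), H = (-2.15, -12.2). Equal radii place N and K the same way about G: N = G + 12.4·n = (41.6, 5.25), K = G − 12.4·n = (37.3, -19.2). Then |FK| = |K − F| = 42.0.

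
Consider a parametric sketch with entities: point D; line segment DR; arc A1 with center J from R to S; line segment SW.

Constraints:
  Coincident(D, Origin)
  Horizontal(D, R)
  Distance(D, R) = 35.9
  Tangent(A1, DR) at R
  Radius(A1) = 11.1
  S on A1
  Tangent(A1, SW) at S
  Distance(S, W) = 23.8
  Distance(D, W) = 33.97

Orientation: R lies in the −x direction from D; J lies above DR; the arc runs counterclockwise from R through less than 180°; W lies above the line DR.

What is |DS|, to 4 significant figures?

26.51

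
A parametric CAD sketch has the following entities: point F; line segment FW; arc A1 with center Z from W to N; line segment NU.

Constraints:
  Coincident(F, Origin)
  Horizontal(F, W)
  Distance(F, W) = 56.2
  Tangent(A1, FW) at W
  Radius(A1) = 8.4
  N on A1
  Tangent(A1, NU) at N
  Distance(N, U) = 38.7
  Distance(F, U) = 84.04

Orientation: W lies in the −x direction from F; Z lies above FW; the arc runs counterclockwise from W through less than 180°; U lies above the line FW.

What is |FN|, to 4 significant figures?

50.94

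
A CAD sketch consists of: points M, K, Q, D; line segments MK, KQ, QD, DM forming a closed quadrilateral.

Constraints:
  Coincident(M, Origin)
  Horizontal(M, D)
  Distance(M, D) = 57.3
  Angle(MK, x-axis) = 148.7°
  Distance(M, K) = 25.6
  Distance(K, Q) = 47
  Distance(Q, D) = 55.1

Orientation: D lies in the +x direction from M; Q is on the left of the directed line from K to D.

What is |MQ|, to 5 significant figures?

42.382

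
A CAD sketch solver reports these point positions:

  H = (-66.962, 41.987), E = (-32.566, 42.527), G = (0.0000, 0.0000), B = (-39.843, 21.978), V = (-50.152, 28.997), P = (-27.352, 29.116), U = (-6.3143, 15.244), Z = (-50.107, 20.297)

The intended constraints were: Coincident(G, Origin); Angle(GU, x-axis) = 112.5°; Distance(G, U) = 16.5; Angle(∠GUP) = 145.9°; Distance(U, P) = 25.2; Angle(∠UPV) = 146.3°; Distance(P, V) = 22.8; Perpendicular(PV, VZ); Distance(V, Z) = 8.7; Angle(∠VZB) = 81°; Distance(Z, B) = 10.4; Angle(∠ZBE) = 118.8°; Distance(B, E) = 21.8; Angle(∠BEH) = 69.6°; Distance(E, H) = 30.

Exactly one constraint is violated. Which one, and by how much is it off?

Distance(E, H) = 30 — off by 4.40.

G = (0.00, 0.00) ✓; GU at 112.5° ✓; |GU| = 16.50 ✓; ∠GUP = 145.9° ✓; |UP| = 25.20 ✓; ∠UPV = 146.3° ✓; |PV| = 22.80 ✓; ∠(PV, VZ) = 90.00° ✓; |VZ| = 8.700 ✓; ∠VZB = 81.00° ✓; |ZB| = 10.40 ✓; ∠ZBE = 118.8° ✓; |BE| = 21.80 ✓; ∠BEH = 69.60° ✓; |EH| = 34.40 ✗.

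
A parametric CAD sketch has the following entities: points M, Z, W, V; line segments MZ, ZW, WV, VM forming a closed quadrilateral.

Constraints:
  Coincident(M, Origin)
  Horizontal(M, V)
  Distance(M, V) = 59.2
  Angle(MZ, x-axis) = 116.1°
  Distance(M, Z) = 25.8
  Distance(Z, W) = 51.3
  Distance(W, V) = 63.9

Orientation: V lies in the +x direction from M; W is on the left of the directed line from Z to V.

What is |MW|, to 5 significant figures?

62.570

M is at the origin; M and V share the same y with |MV| = 59.2 and V in +x, so V = (59.2, 0). MZ runs at 116.1° with |MZ| = 25.8, so Z = (-11.350, 23.169). W is determined by |ZW| = 51.3 and |WV| = 63.9 together: it lies at the intersection of circle(Z, 51.3) and circle(V, 63.9). With |ZV| = 74.257, the foot of the radical line on ZV is 27.355 from Z and the perpendicular offset is √(51.3² − 27.355²) = 43.398. Taking the left-of-ZV solution: W = (28.180, 55.866).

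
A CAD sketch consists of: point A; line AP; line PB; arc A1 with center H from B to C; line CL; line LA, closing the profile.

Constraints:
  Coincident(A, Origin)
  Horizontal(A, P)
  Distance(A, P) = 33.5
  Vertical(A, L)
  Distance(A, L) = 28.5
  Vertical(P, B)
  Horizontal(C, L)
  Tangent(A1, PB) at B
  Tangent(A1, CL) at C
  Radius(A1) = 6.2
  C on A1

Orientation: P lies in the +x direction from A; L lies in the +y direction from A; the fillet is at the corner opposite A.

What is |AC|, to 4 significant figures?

39.47

The virtual corner opposite A is at (33.50, 28.50). Tangency of A1 to PB means the radius HB is perpendicular to PB and A1 meets CL tangentially, so HC is at right angles to CL, with radius 6.2, so the center H sits 6.2 in from both sides at H = (27.30, 22.30). That places the tangent points at B = (33.50, 22.30) on PB and C = (27.30, 28.50) on CL. Then |AC| = |C − A| = 39.47.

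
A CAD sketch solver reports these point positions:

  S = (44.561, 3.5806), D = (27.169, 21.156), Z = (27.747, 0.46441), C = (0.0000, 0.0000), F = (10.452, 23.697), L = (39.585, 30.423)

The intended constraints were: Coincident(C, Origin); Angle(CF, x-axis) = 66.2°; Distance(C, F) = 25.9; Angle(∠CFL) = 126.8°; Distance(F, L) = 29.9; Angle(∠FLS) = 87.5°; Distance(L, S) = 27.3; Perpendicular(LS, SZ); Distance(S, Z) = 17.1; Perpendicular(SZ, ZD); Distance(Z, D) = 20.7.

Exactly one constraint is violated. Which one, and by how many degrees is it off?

Perpendicular(SZ, ZD) — off by 8.90°.

C = (0.00, 0.00) ✓; CF at 66.20° ✓; |CF| = 25.90 ✓; ∠CFL = 126.8° ✓; |FL| = 29.90 ✓; ∠FLS = 87.50° ✓; |LS| = 27.30 ✓; ∠(LS, SZ) = 90.00° ✓; |SZ| = 17.10 ✓; ∠(SZ, ZD) = 98.90° ✗; |ZD| = 20.70 ✓.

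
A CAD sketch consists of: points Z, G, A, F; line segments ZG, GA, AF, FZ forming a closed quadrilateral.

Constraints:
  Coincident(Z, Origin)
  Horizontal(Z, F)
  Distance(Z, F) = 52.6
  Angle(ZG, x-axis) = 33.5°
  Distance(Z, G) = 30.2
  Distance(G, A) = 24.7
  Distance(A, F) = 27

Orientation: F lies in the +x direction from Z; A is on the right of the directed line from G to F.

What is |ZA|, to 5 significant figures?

27.968

Checks: ZG at 33.50° ✓; |GA| = 24.70 ✓; |AF| = 27.00 ✓.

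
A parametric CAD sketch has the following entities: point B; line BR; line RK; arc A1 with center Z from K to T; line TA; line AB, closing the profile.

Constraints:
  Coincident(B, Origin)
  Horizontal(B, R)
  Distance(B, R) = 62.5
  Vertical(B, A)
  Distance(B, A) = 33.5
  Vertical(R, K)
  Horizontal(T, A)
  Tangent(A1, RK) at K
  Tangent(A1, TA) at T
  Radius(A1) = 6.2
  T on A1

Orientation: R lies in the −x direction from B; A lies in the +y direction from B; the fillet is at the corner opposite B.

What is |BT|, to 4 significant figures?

65.51

The virtual corner opposite B is at (-62.50, 33.50). The tangent condition forces ZK to be normal to RK and the tangent condition forces ZT to be normal to TA, with radius 6.2, so the center Z sits 6.2 in from both sides at Z = (-56.30, 27.30). That places the tangent points at K = (-62.50, 27.30) on RK and T = (-56.30, 33.50) on TA. Then |BT| = |T − B| = 65.51.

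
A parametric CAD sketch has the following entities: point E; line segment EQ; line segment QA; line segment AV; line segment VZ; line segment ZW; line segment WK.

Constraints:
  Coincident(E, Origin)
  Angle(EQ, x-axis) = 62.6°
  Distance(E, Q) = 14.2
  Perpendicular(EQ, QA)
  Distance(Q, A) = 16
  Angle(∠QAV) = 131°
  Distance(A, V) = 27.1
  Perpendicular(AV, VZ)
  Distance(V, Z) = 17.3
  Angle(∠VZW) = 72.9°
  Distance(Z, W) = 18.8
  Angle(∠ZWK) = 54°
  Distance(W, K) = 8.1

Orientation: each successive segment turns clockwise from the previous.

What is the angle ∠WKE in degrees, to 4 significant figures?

6.363°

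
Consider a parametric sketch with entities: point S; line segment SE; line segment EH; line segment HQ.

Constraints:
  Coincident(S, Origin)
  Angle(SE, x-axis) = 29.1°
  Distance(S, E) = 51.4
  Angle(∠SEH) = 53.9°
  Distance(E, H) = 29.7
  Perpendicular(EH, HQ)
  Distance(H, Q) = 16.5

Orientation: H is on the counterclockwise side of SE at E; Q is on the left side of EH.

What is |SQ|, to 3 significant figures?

25.0

S is at the origin; SE runs at 29.1° with length 51.4, so E = 51.4·(cos 29.1°, sin 29.1°) = (44.9, 25.0). ∠SEH = 53.9°, so EH runs at 29.1° + (180° − 53.9°) = 155° from the x-axis; with |EH| = 29.7, H = E + 29.7·(cos 155°, sin 155°) = (18.0, 37.5). The perpendicularity gives HQ at right angles to EH; with |HQ| = 16.5 on the left of EH, Q = H + 16.5·(-0.419, -0.908) = (11.0, 22.5). Then |SQ| = |Q − S| = 25.0.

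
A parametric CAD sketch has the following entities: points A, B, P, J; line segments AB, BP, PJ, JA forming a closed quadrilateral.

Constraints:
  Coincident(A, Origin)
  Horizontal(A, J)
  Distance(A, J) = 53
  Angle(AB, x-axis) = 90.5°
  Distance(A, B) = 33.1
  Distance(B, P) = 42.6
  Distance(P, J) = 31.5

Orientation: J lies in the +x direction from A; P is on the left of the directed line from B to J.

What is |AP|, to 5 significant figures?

51.505

Checks: |BP| = 42.60 ✓; |PJ| = 31.50 ✓.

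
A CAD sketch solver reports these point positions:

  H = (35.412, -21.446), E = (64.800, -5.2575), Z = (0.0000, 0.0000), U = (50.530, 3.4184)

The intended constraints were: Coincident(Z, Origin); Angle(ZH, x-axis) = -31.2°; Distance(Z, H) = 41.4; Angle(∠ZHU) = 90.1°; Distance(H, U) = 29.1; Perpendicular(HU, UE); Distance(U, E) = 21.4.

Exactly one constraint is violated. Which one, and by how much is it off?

Distance(U, E) = 21.4 — off by 4.70.

Z = (0.00, 0.00) ✓; ZH at -31.20° ✓; |ZH| = 41.40 ✓; ∠ZHU = 90.10° ✓; |HU| = 29.10 ✓; ∠(HU, UE) = 90.00° ✓; |UE| = 16.70 ✗.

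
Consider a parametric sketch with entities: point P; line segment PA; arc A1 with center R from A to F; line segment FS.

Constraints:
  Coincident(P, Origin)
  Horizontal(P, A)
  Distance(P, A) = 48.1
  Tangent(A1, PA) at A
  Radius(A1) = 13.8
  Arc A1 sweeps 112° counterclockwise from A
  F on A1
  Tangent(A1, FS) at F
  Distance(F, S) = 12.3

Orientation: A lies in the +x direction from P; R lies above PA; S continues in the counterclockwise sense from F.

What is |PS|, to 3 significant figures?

64.0

P is at the origin; P and A share the same y with |PA| = 48.1 and A on the +x side, so A = (48.1, 0.00). Tangency of A1 to PA means the radius RA is perpendicular to PA, so R = A + (0, 13.8) = (48.1, 13.8). On A1, A sits at bearing -90° from R; a 112° counterclockwise sweep puts F at bearing 22°, so F = R + 13.8·(cos 22°, sin 22°) = (60.9, 19.0). The tangent condition forces RF to be normal to FS, so FS runs along (−sin 22°, cos 22°); with |FS| = 12.3, S = (56.3, 30.4). Then |PS| = |S − P| = 64.0.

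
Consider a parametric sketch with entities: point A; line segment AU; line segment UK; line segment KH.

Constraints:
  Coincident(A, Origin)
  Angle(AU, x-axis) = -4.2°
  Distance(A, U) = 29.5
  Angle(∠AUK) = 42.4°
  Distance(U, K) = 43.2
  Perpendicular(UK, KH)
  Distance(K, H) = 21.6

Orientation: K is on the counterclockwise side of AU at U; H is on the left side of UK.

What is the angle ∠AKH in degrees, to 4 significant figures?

47.11°

A is at the origin; AU runs at -4.2° with length 29.5, so U = 29.5·(cos -4.2°, sin -4.2°) = (29.42, -2.161). ∠AUK = 42.4°, so UK runs at -4.2° + (180° − 42.4°) = 133.4° from the x-axis; with |UK| = 43.2, K = U + 43.2·(cos 133.4°, sin 133.4°) = (-0.2614, 29.23). UK ⟂ KH; with |KH| = 21.6 on the left of UK, H = K + 21.6·(-0.7266, -0.6871) = (-15.96, 14.39). Then cos ∠AKH = KA·KH / (|KA||KH|), giving 47.11°.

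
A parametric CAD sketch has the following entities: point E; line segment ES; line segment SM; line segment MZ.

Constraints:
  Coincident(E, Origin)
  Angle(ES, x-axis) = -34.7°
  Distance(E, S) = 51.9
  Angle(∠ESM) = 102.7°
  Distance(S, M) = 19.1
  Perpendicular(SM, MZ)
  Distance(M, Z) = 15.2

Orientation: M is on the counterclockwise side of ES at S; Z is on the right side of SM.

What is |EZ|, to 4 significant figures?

72.56

E is at the origin; ES runs at -34.7° with length 51.9, so S = 51.9·(cos -34.7°, sin -34.7°) = (42.67, -29.55). ∠ESM = 102.7°, so SM runs at -34.7° + (180° − 102.7°) = 42.60° from the x-axis; with |SM| = 19.1, M = S + 19.1·(cos 42.60°, sin 42.60°) = (56.73, -16.62). SM is perpendicular to MZ; with |MZ| = 15.2 on the right of SM, Z = M + 15.2·(0.6769, -0.7361) = (67.02, -27.81). Then |EZ| = |Z − E| = 72.56.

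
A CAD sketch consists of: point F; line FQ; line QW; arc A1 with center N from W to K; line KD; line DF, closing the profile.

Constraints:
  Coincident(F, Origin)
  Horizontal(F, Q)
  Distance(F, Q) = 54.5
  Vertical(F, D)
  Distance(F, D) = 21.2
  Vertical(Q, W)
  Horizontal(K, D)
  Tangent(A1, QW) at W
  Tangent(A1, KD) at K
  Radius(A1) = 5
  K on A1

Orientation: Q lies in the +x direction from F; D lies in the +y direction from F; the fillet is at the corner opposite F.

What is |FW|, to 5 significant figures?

56.857

F is at the origin; FQ is horizontal with |FQ| = 54.5 and Q on the +x side, so Q = (54.500, 0.0000). F and D share the same x with |FD| = 21.2 and D on the +y side, so D = (0.0000, 21.200). The virtual corner opposite F is at (54.500, 21.200). A1 meets QW tangentially, so NW is at right angles to QW and A1 meets KD tangentially, so NK is at right angles to KD, with radius 5.0, so the center N sits 5.0 in from both sides at N = (49.500, 16.200). That places the tangent points at W = (54.500, 16.200) on QW and K = (49.500, 21.200) on KD. Then |FW| = |W − F| = 56.857.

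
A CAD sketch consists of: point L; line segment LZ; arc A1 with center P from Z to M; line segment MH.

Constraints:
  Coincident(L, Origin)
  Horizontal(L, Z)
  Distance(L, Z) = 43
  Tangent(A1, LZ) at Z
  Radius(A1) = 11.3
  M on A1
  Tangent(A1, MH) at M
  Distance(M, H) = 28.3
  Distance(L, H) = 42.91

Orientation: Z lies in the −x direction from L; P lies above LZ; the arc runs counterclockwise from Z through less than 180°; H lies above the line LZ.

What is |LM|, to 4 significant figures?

33.16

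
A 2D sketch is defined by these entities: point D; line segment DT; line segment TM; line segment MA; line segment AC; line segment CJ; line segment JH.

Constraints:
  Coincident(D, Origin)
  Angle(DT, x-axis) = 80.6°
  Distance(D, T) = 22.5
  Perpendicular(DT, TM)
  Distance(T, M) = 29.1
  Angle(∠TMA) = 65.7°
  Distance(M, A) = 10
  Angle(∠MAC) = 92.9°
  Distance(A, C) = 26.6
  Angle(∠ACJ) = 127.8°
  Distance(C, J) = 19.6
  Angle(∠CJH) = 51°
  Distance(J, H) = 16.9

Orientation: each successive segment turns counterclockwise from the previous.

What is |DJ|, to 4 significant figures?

42.23

D is at the origin; DT runs at 80.6° with length 22.5, so T = (3.675, 22.20). The perpendicularity gives TM at right angles to DT, so TM runs at 170.6°; with |TM| = 29.1, M = (-25.03, 26.95). ∠TMA = 65.7° gives MA at -75.10° from the x-axis; with |MA| = 10.0, A = (-22.46, 17.29). ∠MAC = 92.9° gives AC at 12.00° from the x-axis; with |AC| = 26.6, C = (3.556, 22.82). ∠ACJ = 127.8° gives CJ at 64.20° from the x-axis; with |CJ| = 19.6, J = (12.09, 40.46). Then |DJ| = |J − D| = 42.23.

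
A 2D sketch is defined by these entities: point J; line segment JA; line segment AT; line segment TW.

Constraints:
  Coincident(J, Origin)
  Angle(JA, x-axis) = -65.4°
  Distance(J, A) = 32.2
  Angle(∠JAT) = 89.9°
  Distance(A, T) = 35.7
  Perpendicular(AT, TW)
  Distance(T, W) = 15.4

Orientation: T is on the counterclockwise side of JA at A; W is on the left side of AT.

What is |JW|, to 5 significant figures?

39.405

J is at the origin; JA runs at -65.4° with length 32.2, so A = 32.2·(cos -65.4°, sin -65.4°) = (13.404, -29.277). ∠JAT = 89.9°, so AT runs at -65.4° + (180° − 89.9°) = 24.700° from the x-axis; with |AT| = 35.7, T = A + 35.7·(cos 24.700°, sin 24.700°) = (45.838, -14.360). AT is perpendicular to TW; with |TW| = 15.4 on the left of AT, W = T + 15.4·(-0.41787, 0.90851) = (39.403, -0.36852). Then |JW| = |W − J| = 39.405.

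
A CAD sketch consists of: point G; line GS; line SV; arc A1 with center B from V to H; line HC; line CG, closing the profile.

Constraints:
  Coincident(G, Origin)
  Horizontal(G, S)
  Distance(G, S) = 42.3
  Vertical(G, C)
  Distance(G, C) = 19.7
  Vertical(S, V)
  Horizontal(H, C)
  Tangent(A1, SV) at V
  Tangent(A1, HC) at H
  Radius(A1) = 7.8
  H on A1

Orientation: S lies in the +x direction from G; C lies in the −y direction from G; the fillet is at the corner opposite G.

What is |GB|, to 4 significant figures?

36.49

G is at the origin; G and S share the same y with |GS| = 42.3 and S on the +x side, so S = (42.30, 0.000). GC is vertical with |GC| = 19.7 and C on the −y side, so C = (0.000, -19.70). The virtual corner opposite G is at (42.30, -19.70). The tangent condition forces BV to be normal to SV and the tangent condition forces BH to be normal to HC, with radius 7.8, so the center B sits 7.8 in from both sides at B = (34.50, -11.90). Then |GB| = |B − G| = 36.49.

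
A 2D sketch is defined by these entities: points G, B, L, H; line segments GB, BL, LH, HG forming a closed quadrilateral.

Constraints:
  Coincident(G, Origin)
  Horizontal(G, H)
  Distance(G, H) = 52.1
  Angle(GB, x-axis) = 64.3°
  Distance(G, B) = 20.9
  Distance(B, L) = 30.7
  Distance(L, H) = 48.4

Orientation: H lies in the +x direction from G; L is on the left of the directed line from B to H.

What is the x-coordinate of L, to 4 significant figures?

28.75

G is at the origin; GH is horizontal with |GH| = 52.1 and H in +x, so H = (52.1, 0). GB runs at 64.3° with |GB| = 20.9, so B = (9.063, 18.83). L is determined by |BL| = 30.7 and |LH| = 48.4 together: it lies at the intersection of circle(B, 30.7) and circle(H, 48.4). With |BH| = 46.98, the foot of the radical line on BH is 8.587 from B and the perpendicular offset is √(30.7² − 8.587²) = 29.47. Taking the left-of-BH solution: L = (28.75, 42.39).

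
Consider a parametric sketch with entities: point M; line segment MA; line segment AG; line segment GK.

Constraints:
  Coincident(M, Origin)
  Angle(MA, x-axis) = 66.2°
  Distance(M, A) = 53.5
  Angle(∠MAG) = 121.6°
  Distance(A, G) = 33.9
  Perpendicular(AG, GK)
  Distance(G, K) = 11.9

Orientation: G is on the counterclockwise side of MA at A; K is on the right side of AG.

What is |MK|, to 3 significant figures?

84.5

∠MAG = 121.6°, so AG runs at 66.2° + (180° − 121.6°) = 125° from the x-axis; with |AG| = 33.9, G = A + 33.9·(cos 125°, sin 125°) = (2.34, 76.9). AG ⟂ GK; with |GK| = 11.9 on the right of AG, K = G + 11.9·(0.823, 0.568) = (12.1, 83.6). Then |MK| = |K − M| = 84.5.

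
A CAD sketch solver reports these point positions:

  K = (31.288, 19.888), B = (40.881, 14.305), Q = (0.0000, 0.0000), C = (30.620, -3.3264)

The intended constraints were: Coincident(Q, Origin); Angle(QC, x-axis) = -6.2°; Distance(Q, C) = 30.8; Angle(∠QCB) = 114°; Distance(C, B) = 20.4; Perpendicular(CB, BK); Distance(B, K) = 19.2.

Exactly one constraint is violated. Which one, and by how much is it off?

Distance(B, K) = 19.2 — off by 8.10.

Q = (0.00, 0.00) ✓; QC at -6.200° ✓; |QC| = 30.80 ✓; ∠QCB = 114.0° ✓; |CB| = 20.40 ✓; ∠(CB, BK) = 90.00° ✓; |BK| = 11.10 ✗.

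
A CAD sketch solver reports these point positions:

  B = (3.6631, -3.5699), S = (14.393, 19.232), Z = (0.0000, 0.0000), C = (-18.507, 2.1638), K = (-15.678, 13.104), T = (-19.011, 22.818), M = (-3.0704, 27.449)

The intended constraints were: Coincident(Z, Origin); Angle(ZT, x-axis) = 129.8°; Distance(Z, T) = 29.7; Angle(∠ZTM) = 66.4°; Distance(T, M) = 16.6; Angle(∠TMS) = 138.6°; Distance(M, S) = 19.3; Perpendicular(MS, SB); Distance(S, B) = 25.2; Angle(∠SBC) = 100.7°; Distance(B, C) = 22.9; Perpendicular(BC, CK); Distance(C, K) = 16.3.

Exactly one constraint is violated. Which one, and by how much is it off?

Distance(C, K) = 16.3 — off by 5.00.

Z = (0.00, 0.00) ✓; ZT at 129.8° ✓; |ZT| = 29.70 ✓; ∠ZTM = 66.40° ✓; |TM| = 16.60 ✓; ∠TMS = 138.6° ✓; |MS| = 19.30 ✓; ∠(MS, SB) = 90.00° ✓; |SB| = 25.20 ✓; ∠SBC = 100.7° ✓; |BC| = 22.90 ✓; ∠(BC, CK) = 90.00° ✓; |CK| = 11.30 ✗.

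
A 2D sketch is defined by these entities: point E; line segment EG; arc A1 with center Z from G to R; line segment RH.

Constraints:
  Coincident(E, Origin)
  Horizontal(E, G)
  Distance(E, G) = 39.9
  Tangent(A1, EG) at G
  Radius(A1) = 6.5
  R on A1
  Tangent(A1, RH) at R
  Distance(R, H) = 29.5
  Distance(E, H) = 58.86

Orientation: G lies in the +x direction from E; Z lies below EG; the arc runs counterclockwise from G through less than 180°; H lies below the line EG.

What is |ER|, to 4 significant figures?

35.26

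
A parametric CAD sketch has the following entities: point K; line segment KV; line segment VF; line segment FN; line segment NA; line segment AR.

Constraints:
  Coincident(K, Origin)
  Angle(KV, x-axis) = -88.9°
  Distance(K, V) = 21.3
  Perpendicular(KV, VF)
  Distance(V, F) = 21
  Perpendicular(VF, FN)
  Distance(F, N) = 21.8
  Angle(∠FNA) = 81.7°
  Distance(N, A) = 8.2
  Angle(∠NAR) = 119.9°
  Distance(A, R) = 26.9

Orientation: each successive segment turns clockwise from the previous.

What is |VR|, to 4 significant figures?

5.312

K is at the origin; KV runs at -88.9° with length 21.3, so V = (0.4089, -21.30). The perpendicularity gives VF at right angles to KV, so VF runs at -178.9°; with |VF| = 21.0, F = (-20.59, -21.70). VF is perpendicular to FN, so FN runs at 91.10°; with |FN| = 21.8, N = (-21.01, 0.09676). ∠FNA = 81.7° gives NA at -7.200° from the x-axis; with |NA| = 8.2, A = (-12.87, -0.9310). ∠NAR = 119.9° gives AR at -67.30° from the x-axis; with |AR| = 26.9, R = (-2.490, -25.75). Then |VR| = |R − V| = 5.312.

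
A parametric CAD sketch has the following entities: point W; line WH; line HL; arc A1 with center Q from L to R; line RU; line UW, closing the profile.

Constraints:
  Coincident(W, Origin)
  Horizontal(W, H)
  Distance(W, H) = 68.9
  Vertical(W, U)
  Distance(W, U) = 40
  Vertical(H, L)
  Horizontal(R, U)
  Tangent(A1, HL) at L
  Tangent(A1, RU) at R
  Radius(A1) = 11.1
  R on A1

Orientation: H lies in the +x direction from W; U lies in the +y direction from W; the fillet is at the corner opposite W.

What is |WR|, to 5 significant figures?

70.291

W is at the origin; W and H share the same y with |WH| = 68.9 and H on the +x side, so H = (68.900, 0.0000). W and U share the same x with |WU| = 40.0 and U on the +y side, so U = (0.0000, 40.000). The virtual corner opposite W is at (68.900, 40.000). Tangency of A1 to HL means the radius QL is perpendicular to HL and since A1 is tangent to RU there, QR ⟂ RU, with radius 11.1, so the center Q sits 11.1 in from both sides at Q = (57.800, 28.900). That places the tangent points at L = (68.900, 28.900) on HL and R = (57.800, 40.000) on RU. Then |WR| = |R − W| = 70.291.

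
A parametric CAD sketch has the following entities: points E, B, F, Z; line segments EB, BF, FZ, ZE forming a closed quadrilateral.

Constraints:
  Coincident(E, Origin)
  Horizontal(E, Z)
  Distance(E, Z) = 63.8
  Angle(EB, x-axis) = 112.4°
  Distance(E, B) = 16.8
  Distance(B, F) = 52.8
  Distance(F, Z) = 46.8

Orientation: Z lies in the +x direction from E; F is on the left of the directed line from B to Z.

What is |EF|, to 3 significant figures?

57.0

Checks: |BF| = 52.80 ✓; |FZ| = 46.80 ✓.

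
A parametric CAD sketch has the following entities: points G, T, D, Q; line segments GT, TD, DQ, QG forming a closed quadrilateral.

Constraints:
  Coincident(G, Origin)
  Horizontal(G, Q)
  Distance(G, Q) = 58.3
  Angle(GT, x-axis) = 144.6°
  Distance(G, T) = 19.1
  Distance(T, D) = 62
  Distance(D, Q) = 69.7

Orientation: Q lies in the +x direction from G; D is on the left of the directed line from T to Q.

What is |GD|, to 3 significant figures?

64.0

G is at the origin; GQ is horizontal with |GQ| = 58.3 and Q in +x, so Q = (58.3, 0). GT runs at 144.6° with |GT| = 19.1, so T = (-15.6, 11.1). D is determined by |TD| = 62.0 and |DQ| = 69.7 together: it lies at the intersection of circle(T, 62.0) and circle(Q, 69.7). With |TQ| = 74.7, the foot of the radical line on TQ is 30.6 from T and the perpendicular offset is √(62.0² − 30.6²) = 53.9. Taking the left-of-TQ solution: D = (22.6, 59.9).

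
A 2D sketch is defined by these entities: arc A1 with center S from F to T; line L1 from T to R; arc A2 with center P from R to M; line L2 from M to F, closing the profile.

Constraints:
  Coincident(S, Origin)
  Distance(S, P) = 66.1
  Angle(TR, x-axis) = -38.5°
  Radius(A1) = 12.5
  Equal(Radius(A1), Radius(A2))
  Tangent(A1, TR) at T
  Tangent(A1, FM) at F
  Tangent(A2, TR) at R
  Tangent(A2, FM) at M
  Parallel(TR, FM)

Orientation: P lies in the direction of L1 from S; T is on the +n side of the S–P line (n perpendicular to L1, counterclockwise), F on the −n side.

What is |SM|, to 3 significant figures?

67.3

The slot axis is L1's direction at -38.5°, so u = (cos -38.5°, sin -38.5°) = (0.783, -0.623) and n = (−sin -38.5°, cos -38.5°) = (0.623, 0.783). S is at the origin and P lies 66.1 along u from S, so P = 66.1·u = (51.7, -41.1). Tangency of A1 to both parallel lines with radius 12.5 puts T and F at S ± 12.5·n: T = (7.78, 9.78), F = (-7.78, -9.78). Equal radii place R and M the same way about P: R = P + 12.5·n = (59.5, -31.4), M = P − 12.5·n = (43.9, -50.9). Then |SM| = |M − S| = 67.3.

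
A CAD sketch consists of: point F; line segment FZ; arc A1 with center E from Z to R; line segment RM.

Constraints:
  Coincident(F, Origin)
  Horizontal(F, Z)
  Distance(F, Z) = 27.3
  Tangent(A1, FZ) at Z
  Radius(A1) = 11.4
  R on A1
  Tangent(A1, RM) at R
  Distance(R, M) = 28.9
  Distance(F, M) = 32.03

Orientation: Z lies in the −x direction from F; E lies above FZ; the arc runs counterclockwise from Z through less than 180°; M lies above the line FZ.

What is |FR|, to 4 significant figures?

18.25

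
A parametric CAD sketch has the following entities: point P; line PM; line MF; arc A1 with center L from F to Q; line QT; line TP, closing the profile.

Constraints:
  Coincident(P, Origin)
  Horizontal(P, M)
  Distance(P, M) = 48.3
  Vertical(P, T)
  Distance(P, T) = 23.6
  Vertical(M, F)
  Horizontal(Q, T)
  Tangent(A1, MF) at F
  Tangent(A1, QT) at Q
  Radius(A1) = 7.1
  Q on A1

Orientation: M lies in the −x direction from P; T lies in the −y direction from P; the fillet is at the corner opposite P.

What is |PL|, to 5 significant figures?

44.381

P and T share the same x with |PT| = 23.6 and T on the −y side, so T = (0.0000, -23.600). The virtual corner opposite P is at (-48.300, -23.600). Since A1 is tangent to MF there, LF ⟂ MF and since A1 is tangent to QT there, LQ ⟂ QT, with radius 7.1, so the center L sits 7.1 in from both sides at L = (-41.200, -16.500). Then |PL| = |L − P| = 44.381.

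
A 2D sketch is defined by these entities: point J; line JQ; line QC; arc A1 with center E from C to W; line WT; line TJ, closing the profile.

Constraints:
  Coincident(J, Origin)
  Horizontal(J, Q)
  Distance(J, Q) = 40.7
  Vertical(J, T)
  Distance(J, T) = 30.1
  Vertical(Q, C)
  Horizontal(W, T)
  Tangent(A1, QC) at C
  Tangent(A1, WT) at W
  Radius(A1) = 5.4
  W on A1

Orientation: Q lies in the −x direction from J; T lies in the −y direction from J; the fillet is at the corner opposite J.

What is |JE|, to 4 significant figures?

43.08

J is at the origin; JQ is horizontal with |JQ| = 40.7 and Q on the −x side, so Q = (-40.70, 0.000). J and T share the same x with |JT| = 30.1 and T on the −y side, so T = (0.000, -30.10). The virtual corner opposite J is at (-40.70, -30.10). Tangency of A1 to QC means the radius EC is perpendicular to QC and since A1 is tangent to WT there, EW ⟂ WT, with radius 5.4, so the center E sits 5.4 in from both sides at E = (-35.30, -24.70). Then |JE| = |E − J| = 43.08.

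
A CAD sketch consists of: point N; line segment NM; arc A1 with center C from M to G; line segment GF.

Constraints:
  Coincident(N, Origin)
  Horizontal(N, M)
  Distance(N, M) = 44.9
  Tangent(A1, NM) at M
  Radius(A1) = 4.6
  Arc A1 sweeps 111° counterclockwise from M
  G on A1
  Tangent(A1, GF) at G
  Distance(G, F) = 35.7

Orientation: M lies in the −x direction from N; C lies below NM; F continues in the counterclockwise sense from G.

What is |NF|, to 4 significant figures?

53.77

N is at the origin; N and M share the same y with |NM| = 44.9 and M on the −x side, so M = (-44.90, 0.000). A1 meets NM tangentially, so CM is at right angles to NM, so C = M + (0, -4.6) = (-44.90, -4.600). On A1, M sits at bearing 90° from C; a 111° counterclockwise sweep puts G at bearing 201°, so G = C + 4.6·(cos 201°, sin 201°) = (-49.19, -6.248). A1 meets GF tangentially, so CG is at right angles to GF, so GF runs along (−sin 201°, cos 201°); with |GF| = 35.7, F = (-36.40, -39.58). Then |NF| = |F − N| = 53.77.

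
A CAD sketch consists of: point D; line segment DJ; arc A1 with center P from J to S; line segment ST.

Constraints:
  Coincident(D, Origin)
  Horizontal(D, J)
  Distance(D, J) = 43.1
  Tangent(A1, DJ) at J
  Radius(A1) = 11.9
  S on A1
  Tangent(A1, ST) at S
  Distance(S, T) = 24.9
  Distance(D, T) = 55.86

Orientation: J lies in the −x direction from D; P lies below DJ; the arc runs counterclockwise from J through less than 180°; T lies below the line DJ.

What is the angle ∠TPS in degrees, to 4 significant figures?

64.46°

D is at the origin; D and J share the same y with |DJ| = 43.1 and J on the −x side, so J = (-43.10, 0.000). Since A1 is tangent to DJ there, PJ ⟂ DJ, so P = J + (0, -11.9) = (-43.10, -11.90). Since PS ⟂ ST (tangency), |PT| = √(11.9² + 24.9²) = 27.60 regardless of where S sits on A1. So T lies on both circle(D, 55.86) and circle(P, 27.60); the below-DJ intersection is T = (-39.71, -39.29). S is the foot of the tangent from T: S = (-53.12, -18.31).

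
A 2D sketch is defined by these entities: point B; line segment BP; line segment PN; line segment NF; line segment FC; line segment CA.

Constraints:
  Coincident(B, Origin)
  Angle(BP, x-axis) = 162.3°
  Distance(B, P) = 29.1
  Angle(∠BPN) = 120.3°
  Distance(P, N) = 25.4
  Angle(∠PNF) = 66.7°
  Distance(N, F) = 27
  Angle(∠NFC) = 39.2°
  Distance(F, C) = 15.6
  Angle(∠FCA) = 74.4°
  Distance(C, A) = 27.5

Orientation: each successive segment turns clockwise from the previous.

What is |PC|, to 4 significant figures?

14.32

∠PNF = 66.7° gives NF at -10.70° from the x-axis; with |NF| = 27.0, F = (-6.733, 28.62). ∠NFC = 39.2° gives FC at -151.5° from the x-axis; with |FC| = 15.6, C = (-20.44, 21.18). Then |PC| = |C − P| = 14.32.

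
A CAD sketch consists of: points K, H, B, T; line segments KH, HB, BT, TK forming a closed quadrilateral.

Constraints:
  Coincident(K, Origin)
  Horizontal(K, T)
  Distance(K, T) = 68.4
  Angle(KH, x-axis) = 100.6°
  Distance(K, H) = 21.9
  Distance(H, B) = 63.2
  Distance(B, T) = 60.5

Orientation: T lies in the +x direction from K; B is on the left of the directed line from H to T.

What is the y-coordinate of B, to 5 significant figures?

57.045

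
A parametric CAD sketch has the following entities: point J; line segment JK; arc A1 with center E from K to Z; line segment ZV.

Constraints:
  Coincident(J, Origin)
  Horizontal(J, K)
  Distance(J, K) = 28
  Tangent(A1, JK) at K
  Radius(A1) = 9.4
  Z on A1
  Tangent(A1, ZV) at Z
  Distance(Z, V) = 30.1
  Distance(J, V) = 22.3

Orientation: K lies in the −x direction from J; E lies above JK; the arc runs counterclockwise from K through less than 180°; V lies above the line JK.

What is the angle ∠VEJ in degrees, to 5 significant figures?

42.678°

J is at the origin; JK is horizontal with |JK| = 28.0 and K on the −x side, so K = (-28.000, 0.0000). Since A1 is tangent to JK there, EK ⟂ JK, so E = K + (0, 9.4) = (-28.000, 9.4000). Since EZ ⟂ ZV (tangency), |EV| = √(9.4² + 30.1²) = 31.534 regardless of where Z sits on A1. So V lies on both circle(J, 22.3) and circle(E, 31.534); the above-JK intersection is V = (0.78041, 22.286). Z is the foot of the tangent from V: Z = (-21.776, 2.3558).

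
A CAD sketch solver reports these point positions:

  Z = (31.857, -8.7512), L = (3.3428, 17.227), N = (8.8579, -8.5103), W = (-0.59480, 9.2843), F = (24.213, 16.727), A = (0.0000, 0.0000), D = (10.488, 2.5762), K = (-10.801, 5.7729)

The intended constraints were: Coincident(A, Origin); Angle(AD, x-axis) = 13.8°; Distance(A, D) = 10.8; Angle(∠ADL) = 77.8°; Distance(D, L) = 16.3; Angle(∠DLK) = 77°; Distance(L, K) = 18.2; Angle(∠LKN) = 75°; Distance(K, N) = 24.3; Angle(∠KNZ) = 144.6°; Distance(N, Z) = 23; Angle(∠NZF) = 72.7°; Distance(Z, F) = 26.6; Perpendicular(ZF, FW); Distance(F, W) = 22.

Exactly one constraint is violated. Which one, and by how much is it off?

Distance(F, W) = 22 — off by 3.90.

A = (0.00, 0.00) ✓; AD at 13.80° ✓; |AD| = 10.80 ✓; ∠ADL = 77.80° ✓; |DL| = 16.30 ✓; ∠DLK = 77.00° ✓; |LK| = 18.20 ✓; ∠LKN = 75.00° ✓; |KN| = 24.30 ✓; ∠KNZ = 144.6° ✓; |NZ| = 23.00 ✓; ∠NZF = 72.70° ✓; |ZF| = 26.60 ✓; ∠(ZF, FW) = 90.00° ✓; |FW| = 25.90 ✗.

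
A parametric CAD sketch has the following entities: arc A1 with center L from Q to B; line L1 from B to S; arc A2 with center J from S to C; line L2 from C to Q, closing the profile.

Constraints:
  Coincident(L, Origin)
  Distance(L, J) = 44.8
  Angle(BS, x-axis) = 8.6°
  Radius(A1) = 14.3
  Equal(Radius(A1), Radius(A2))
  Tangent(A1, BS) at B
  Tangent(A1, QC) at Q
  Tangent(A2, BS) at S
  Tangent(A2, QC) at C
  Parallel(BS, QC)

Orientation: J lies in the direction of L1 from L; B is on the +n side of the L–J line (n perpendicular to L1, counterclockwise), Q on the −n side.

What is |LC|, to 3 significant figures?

47.0

The slot axis is L1's direction at 8.6°, so u = (cos 8.6°, sin 8.6°) = (0.989, 0.150) and n = (−sin 8.6°, cos 8.6°) = (-0.150, 0.989). L is at the origin and J lies 44.8 along u from L, so J = 44.8·u = (44.3, 6.70). Tangency of A1 to both parallel lines with radius 14.3 puts B and Q at L ± 14.3·n: B = (-2.14, 14.1), Q = (2.14, -14.1). Equal radii place S and C the same way about J: S = J + 14.3·n = (42.2, 20.8), C = J − 14.3·n = (46.4, -7.44). Then |LC| = |C − L| = 47.0.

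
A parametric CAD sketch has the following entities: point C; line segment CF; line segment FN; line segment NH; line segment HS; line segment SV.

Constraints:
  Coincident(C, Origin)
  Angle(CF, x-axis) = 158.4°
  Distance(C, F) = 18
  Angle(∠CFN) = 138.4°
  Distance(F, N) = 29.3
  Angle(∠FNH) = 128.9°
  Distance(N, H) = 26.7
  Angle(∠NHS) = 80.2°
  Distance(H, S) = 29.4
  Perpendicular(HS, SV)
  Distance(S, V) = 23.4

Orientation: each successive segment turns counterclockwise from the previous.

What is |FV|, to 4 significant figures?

17.18

C is at the origin; CF runs at 158.4° with length 18.0, so F = (-16.74, 6.626). ∠CFN = 138.4° gives FN at -160.0° from the x-axis; with |FN| = 29.3, N = (-44.27, -3.395). ∠FNH = 128.9° gives NH at -108.9° from the x-axis; with |NH| = 26.7, H = (-52.92, -28.66). ∠NHS = 80.2° gives HS at -9.100° from the x-axis; with |HS| = 29.4, S = (-23.89, -33.31). HS ⟂ SV, so SV runs at 80.90°; with |SV| = 23.4, V = (-20.19, -10.20). Then |FV| = |V − F| = 17.18.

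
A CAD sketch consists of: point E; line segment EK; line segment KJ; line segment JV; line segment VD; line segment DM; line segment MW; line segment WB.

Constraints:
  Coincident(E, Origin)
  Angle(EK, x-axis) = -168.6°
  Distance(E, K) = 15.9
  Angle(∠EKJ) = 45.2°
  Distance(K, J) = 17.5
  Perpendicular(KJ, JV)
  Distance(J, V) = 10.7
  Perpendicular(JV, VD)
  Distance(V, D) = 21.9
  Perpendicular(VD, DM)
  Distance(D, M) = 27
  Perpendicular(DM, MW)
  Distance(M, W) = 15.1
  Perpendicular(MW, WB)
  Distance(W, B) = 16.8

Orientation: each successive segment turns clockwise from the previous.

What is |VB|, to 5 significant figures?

12.259

E is at the origin; EK runs at -168.6° with length 15.9, so K = (-15.586, -3.1428). ∠EKJ = 45.2° gives KJ at 56.600° from the x-axis; with |KJ| = 17.5, J = (-5.9529, 11.467). KJ ⟂ JV, so JV runs at -33.400°; with |JV| = 10.7, V = (2.9800, 5.5769). JV is perpendicular to VD, so VD runs at -123.40°; with |VD| = 21.9, D = (-9.0756, -12.706). VD is perpendicular to DM, so DM runs at 146.60°; with |DM| = 27.0, M = (-31.616, 2.1568). DM ⟂ MW, so MW runs at 56.600°; with |MW| = 15.1, W = (-23.304, 14.763). MW ⟂ WB, so WB runs at -33.400°; with |WB| = 16.8, B = (-9.2787, 5.5149). Then |VB| = |B − V| = 12.259.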